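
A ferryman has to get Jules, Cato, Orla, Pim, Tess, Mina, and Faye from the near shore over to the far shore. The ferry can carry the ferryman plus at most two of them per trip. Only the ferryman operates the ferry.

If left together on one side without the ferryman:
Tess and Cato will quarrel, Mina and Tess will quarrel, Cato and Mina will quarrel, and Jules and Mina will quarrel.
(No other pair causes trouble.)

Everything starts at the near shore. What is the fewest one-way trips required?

11

Counting alone: the ferryman can take at most 2 across per trip to the far shore, so moving all 7 needs at least 4 loaded trips out, with a return between consecutive ones — at least 7 crossings.
The safety rule pushes this higher. Following every safe sequence of crossings, the most of the 7 that can be at the far shore as the ferry arrives there on crossings 7, 9 is 5, 6 respectively — never all 7.
So no plan with fewer than 11 crossings exists, and this one achieves 11:
1. Ferryman goes to the far shore with Cato and Mina.  [the near shore: Faye, Jules, Orla, Pim, Tess | the far shore: Cato, Mina]
2. Ferryman goes back to the near shore with Cato.  [the near shore: Cato, Faye, Jules, Orla, Pim, Tess | the far shore: Mina]
3. Ferryman goes to the far shore with Cato and Jules.  [the near shore: Faye, Orla, Pim, Tess | the far shore: Cato, Jules, Mina]
4. Ferryman goes back to the near shore with Mina.  [the near shore: Faye, Mina, Orla, Pim, Tess | the far shore: Cato, Jules]
5. Ferryman goes to the far shore with Orla and Tess.  [the near shore: Faye, Mina, Pim | the far shore: Cato, Jules, Orla, Tess]
6. Ferryman goes back to the near shore with Cato.  [the near shore: Cato, Faye, Mina, Pim | the far shore: Jules, Orla, Tess]
7. Ferryman goes to the far shore with Cato and Pim.  [the near shore: Faye, Mina | the far shore: Cato, Jules, Orla, Pim, Tess]
8. Ferryman goes back to the near shore with Cato.  [the near shore: Cato, Faye, Mina | the far shore: Jules, Orla, Pim, Tess]
9. Ferryman goes to the far shore with Cato and Faye.  [the near shore: Mina | the far shore: Cato, Faye, Jules, Orla, Pim, Tess]
10. Ferryman goes back to the near shore with Cato.  [the near shore: Cato, Mina | the far shore: Faye, Jules, Orla, Pim, Tess]
11. Ferryman goes to the far shore with Cato and Mina.  [the near shore: — | the far shore: Cato, Faye, Jules, Mina, Orla, Pim, Tess]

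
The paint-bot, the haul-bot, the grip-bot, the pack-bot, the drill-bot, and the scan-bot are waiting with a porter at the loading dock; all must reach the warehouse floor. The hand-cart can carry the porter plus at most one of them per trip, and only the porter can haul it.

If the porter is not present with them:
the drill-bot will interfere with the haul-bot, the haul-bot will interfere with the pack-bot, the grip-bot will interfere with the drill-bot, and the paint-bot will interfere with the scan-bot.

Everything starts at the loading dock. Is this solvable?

No

Whatever the first load, the items left behind include a forbidden pair without the porter. No opening move is safe, so no plan exists.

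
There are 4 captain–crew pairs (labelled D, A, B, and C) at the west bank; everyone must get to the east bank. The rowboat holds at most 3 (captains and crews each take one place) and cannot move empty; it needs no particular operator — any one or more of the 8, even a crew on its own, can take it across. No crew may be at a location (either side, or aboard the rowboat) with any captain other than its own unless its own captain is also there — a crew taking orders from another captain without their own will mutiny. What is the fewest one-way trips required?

9

Counting alone: each trip to the east bank takes at most 3 across and each return brings at least 1 back, so after t trips out (and t−1 returns) at most 3t − (t−1) of the 8 are across; that first reaches 8 at t = 4, so at least 7 crossings are needed.
The safety rule pushes this higher. Following every safe sequence of crossings, the most of the 8 that can be at the east bank as the rowboat arrives there on crossing 7 is 7 — never all 8.
So no plan with fewer than 9 crossings exists, and this one achieves 9:
1. captain D and crew D cross → the east bank.
2. captain D crosses ← the west bank.
3. captain A, captain D, and crew A cross → the east bank.
4. captain D and crew D cross ← the west bank.
5. captain B, captain C, and captain D cross → the east bank.
6. crew A crosses ← the west bank.
7. crew A and crew D cross → the east bank.
8. crew D crosses ← the west bank.
9. crew B, crew C, and crew D cross → the east bank.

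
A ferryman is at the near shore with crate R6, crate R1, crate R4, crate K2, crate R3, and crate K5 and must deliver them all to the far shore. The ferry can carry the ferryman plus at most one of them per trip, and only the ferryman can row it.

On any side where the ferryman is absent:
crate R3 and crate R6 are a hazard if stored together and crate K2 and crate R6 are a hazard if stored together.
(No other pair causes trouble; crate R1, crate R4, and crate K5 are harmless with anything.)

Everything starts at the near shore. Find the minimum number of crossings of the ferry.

Counting alone: the ferryman can take at most 1 across per trip to the far shore, so moving all 6 needs at least 6 loaded trips out, with a return between consecutive ones — at least 11 crossings.
The safety rule pushes this higher. Following every safe sequence of crossings, the most of the 6 that can be at the far shore as the ferry arrives there on crossing 11 is 5 — never all 6.
So no plan with fewer than 13 crossings exists, and this one achieves 13:
1. Ferryman goes to the far shore with crate R6.  [the near shore: crate K2, crate K5, crate R1, crate R3, crate R4 | the far shore: crate R6]
2. Ferryman goes back to the near shore alone.  [the near shore: crate K2, crate K5, crate R1, crate R3, crate R4 | the far shore: crate R6]
3. Ferryman goes to the far shore with crate R1.  [the near shore: crate K2, crate K5, crate R3, crate R4 | the far shore: crate R1, crate R6]
4. Ferryman goes back to the near shore alone.  [the near shore: crate K2, crate K5, crate R3, crate R4 | the far shore: crate R1, crate R6]
5. Ferryman goes to the far shore with crate R4.  [the near shore: crate K2, crate K5, crate R3 | the far shore: crate R1, crate R4, crate R6]
6. Ferryman goes back to the near shore alone.  [the near shore: crate K2, crate K5, crate R3 | the far shore: crate R1, crate R4, crate R6]
7. Ferryman goes to the far shore with crate K2.  [the near shore: crate K5, crate R3 | the far shore: crate K2, crate R1, crate R4, crate R6]
8. Ferryman goes back to the near shore with crate R6.  [the near shore: crate K5, crate R3, crate R6 | the far shore: crate K2, crate R1, crate R4]
9. Ferryman goes to the far shore with crate R3.  [the near shore: crate K5, crate R6 | the far shore: crate K2, crate R1, crate R3, crate R4]
10. Ferryman goes back to the near shore alone.  [the near shore: crate K5, crate R6 | the far shore: crate K2, crate R1, crate R3, crate R4]
11. Ferryman goes to the far shore with crate K5.  [the near shore: crate R6 | the far shore: crate K2, crate K5, crate R1, crate R3, crate R4]
12. Ferryman goes back to the near shore alone.  [the near shore: crate R6 | the far shore: crate K2, crate K5, crate R1, crate R3, crate R4]
13. Ferryman goes to the far shore with crate R6.  [the near shore: — | the far shore: crate K2, crate K5, crate R1, crate R3, crate R4, crate R6]

13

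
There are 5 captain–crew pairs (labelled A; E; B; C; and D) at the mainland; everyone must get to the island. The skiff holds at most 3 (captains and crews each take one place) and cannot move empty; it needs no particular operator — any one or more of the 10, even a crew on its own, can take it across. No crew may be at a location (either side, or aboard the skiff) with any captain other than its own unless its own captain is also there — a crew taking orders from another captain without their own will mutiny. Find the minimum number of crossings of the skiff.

Counting alone: each trip to the island takes at most 3 across and each return brings at least 1 back, so after t trips out (and t−1 returns) at most 3t − (t−1) of the 10 are across; that first reaches 10 at t = 5, so at least 9 crossings are needed.
The safety rule pushes this higher. Following every safe sequence of crossings, the most of the 10 that can be at the island as the skiff arrives there on crossing 9 is 9 — never all 10.
So no plan with fewer than 11 crossings exists, and this one achieves 11:
1. captain A and crew A cross → the island.
2. captain A crosses ← the mainland.
3. crew B, crew C, and crew E cross → the island.
4. crew A crosses ← the mainland.
5. captain B, captain C, and captain E cross → the island.
6. captain E and crew E cross ← the mainland.
7. captain A, captain D, and captain E cross → the island.
8. crew B crosses ← the mainland.
9. crew A and crew E cross → the island.
10. crew A crosses ← the mainland.
11. crew A, crew B, and crew D cross → the island.

11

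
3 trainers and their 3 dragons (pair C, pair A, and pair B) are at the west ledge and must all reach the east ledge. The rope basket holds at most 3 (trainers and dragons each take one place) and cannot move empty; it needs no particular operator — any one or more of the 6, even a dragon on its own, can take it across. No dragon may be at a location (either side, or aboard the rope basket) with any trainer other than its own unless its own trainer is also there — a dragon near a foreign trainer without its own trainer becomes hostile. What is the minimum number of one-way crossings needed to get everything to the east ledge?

Counting alone: each trip to the east ledge takes at most 3 across and each return brings at least 1 back, so after t trips out (and t−1 returns) at most 3t − (t−1) of the 6 are across; that first reaches 6 at t = 3, so at least 5 crossings are needed.
The plan below uses exactly 5 crossings, so it is optimal:
1. dragon C and trainer C cross → the east ledge.
2. trainer C crosses ← the west ledge.
3. trainer A, trainer B, and trainer C cross → the east ledge.
4. dragon C crosses ← the west ledge.
5. dragon A, dragon B, and dragon C cross → the east ledge.

5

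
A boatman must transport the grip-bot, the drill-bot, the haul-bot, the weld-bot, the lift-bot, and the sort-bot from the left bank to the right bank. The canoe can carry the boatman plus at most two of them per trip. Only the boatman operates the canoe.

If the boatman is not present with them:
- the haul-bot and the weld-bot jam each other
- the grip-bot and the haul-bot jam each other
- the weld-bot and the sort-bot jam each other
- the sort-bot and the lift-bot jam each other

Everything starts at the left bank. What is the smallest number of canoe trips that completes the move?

Counting alone: the boatman can take at most 2 across per trip to the right bank, so moving all 6 needs at least 3 loaded trips out, with a return between consecutive ones — at least 5 crossings.
The safety rule pushes this higher. Following every safe sequence of crossings, the most of the 6 that can be at the right bank as the canoe arrives there on crossing 5 is 5 — never all 6.
So no plan with fewer than 7 crossings exists, and this one achieves 7:
1. Boatman goes to the right bank with the haul-bot and the sort-bot.  [the left bank: the drill-bot, the grip-bot, the lift-bot, the weld-bot | the right bank: the haul-bot, the sort-bot]
2. Boatman goes back to the left bank alone.  [the left bank: the drill-bot, the grip-bot, the lift-bot, the weld-bot | the right bank: the haul-bot, the sort-bot]
3. Boatman goes to the right bank with the drill-bot and the grip-bot.  [the left bank: the lift-bot, the weld-bot | the right bank: the drill-bot, the grip-bot, the haul-bot, the sort-bot]
4. Boatman goes back to the left bank with the haul-bot.  [the left bank: the haul-bot, the lift-bot, the weld-bot | the right bank: the drill-bot, the grip-bot, the sort-bot]
5. Boatman goes to the right bank with the lift-bot and the weld-bot.  [the left bank: the haul-bot | the right bank: the drill-bot, the grip-bot, the lift-bot, the sort-bot, the weld-bot]
6. Boatman goes back to the left bank with the sort-bot.  [the left bank: the haul-bot, the sort-bot | the right bank: the drill-bot, the grip-bot, the lift-bot, the weld-bot]
7. Boatman goes to the right bank with the haul-bot and the sort-bot.  [the left bank: — | the right bank: the drill-bot, the grip-bot, the haul-bot, the lift-bot, the sort-bot, the weld-bot]

7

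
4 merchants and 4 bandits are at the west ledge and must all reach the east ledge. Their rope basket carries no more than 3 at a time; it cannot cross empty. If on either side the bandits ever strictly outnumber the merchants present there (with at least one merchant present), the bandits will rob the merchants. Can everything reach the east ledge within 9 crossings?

Yes — this plan uses 9 crossings (≤ 9):
1. 2 bandits → the east ledge.  (the west ledge: 4M 2B; the east ledge: 0M 2B)
2. 1 bandit ← the west ledge.  (the west ledge: 4M 3B; the east ledge: 0M 1B)
3. 3 bandits → the east ledge.  (the west ledge: 4M 0B; the east ledge: 0M 4B)
4. 1 bandit ← the west ledge.  (the west ledge: 4M 1B; the east ledge: 0M 3B)
5. 3 merchants → the east ledge.  (the west ledge: 1M 1B; the east ledge: 3M 3B)
6. 1 merchant and 1 bandit ← the west ledge.  (the west ledge: 2M 2B; the east ledge: 2M 2B)
7. 2 merchants → the east ledge.  (the west ledge: 0M 2B; the east ledge: 4M 2B)
8. 1 bandit ← the west ledge.  (the west ledge: 0M 3B; the east ledge: 4M 1B)
9. 3 bandits → the east ledge.  (the west ledge: 0M 0B; the east ledge: 4M 4B)

Yes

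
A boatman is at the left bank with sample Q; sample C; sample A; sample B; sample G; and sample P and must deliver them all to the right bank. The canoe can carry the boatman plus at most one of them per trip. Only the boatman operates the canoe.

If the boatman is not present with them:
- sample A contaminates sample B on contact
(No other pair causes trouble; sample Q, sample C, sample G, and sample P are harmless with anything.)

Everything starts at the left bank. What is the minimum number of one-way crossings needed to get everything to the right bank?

11

Counting alone: the boatman can take at most 1 across per trip to the right bank, so moving all 6 needs at least 6 loaded trips out, with a return between consecutive ones — at least 11 crossings.
The plan below uses exactly 11 crossings, so it is optimal:
1. Boatman goes to the right bank with sample A.  [the left bank: sample B, sample C, sample G, sample P, sample Q | the right bank: sample A]
2. Boatman goes back to the left bank alone.  [the left bank: sample B, sample C, sample G, sample P, sample Q | the right bank: sample A]
3. Boatman goes to the right bank with sample Q.  [the left bank: sample B, sample C, sample G, sample P | the right bank: sample A, sample Q]
4. Boatman goes back to the left bank alone.  [the left bank: sample B, sample C, sample G, sample P | the right bank: sample A, sample Q]
5. Boatman goes to the right bank with sample C.  [the left bank: sample B, sample G, sample P | the right bank: sample A, sample C, sample Q]
6. Boatman goes back to the left bank alone.  [the left bank: sample B, sample G, sample P | the right bank: sample A, sample C, sample Q]
7. Boatman goes to the right bank with sample G.  [the left bank: sample B, sample P | the right bank: sample A, sample C, sample G, sample Q]
8. Boatman goes back to the left bank alone.  [the left bank: sample B, sample P | the right bank: sample A, sample C, sample G, sample Q]
9. Boatman goes to the right bank with sample P.  [the left bank: sample B | the right bank: sample A, sample C, sample G, sample P, sample Q]
10. Boatman goes back to the left bank alone.  [the left bank: sample B | the right bank: sample A, sample C, sample G, sample P, sample Q]
11. Boatman goes to the right bank with sample B.  [the left bank: — | the right bank: sample A, sample B, sample C, sample G, sample P, sample Q]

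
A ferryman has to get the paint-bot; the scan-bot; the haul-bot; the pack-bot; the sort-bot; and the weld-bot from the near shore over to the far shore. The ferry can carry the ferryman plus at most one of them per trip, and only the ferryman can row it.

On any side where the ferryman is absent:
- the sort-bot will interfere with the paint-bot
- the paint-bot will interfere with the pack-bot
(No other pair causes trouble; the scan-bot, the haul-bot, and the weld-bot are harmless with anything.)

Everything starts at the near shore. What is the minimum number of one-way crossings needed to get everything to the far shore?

Counting alone: the ferryman can take at most 1 across per trip to the far shore, so moving all 6 needs at least 6 loaded trips out, with a return between consecutive ones — at least 11 crossings.
The safety rule pushes this higher. Following every safe sequence of crossings, the most of the 6 that can be at the far shore as the ferry arrives there on crossing 11 is 5 — never all 6.
So no plan with fewer than 13 crossings exists, and this one achieves 13:
1. Ferryman goes to the far shore with the paint-bot.
2. Ferryman goes back to the near shore alone.
3. Ferryman goes to the far shore with the scan-bot.
4. Ferryman goes back to the near shore alone.
5. Ferryman goes to the far shore with the haul-bot.
6. Ferryman goes back to the near shore alone.
7. Ferryman goes to the far shore with the pack-bot.
8. Ferryman goes back to the near shore with the paint-bot.
9. Ferryman goes to the far shore with the sort-bot.
10. Ferryman goes back to the near shore alone.
11. Ferryman goes to the far shore with the weld-bot.
12. Ferryman goes back to the near shore alone.
13. Ferryman goes to the far shore with the paint-bot.

13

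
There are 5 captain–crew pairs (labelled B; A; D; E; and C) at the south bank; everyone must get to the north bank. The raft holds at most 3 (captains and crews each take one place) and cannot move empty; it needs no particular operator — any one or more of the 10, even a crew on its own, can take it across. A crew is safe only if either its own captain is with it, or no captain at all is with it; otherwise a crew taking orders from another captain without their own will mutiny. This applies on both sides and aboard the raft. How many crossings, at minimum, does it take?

Counting alone: each trip to the north bank takes at most 3 across and each return brings at least 1 back, so after t trips out (and t−1 returns) at most 3t − (t−1) of the 10 are across; that first reaches 10 at t = 5, so at least 9 crossings are needed.
The safety rule pushes this higher. Following every safe sequence of crossings, the most of the 10 that can be at the north bank as the raft arrives there on crossing 9 is 9 — never all 10.
So no plan with fewer than 11 crossings exists, and this one achieves 11:
1. captain B and crew B cross → the north bank.
2. captain B crosses ← the south bank.
3. crew A, crew D, and crew E cross → the north bank.
4. crew B crosses ← the south bank.
5. captain A, captain D, and captain E cross → the north bank.
6. captain A and crew A cross ← the south bank.
7. captain A, captain B, and captain C cross → the north bank.
8. crew D crosses ← the south bank.
9. crew A and crew B cross → the north bank.
10. crew B crosses ← the south bank.
11. crew B, crew C, and crew D cross → the north bank.

11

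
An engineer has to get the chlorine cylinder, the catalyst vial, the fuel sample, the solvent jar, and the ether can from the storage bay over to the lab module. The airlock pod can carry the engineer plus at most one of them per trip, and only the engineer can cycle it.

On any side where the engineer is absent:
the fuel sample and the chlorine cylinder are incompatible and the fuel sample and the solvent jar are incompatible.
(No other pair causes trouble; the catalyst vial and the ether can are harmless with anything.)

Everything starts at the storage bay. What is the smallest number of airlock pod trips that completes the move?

11

Counting alone: the engineer can take at most 1 across per trip to the lab module, so moving all 5 needs at least 5 loaded trips out, with a return between consecutive ones — at least 9 crossings.
The safety rule pushes this higher. Following every safe sequence of crossings, the most of the 5 that can be at the lab module as the airlock pod arrives there on crossing 9 is 4 — never all 5.
So no plan with fewer than 11 crossings exists, and this one achieves 11:
1. Engineer goes to the lab module with the fuel sample.
2. Engineer goes back to the storage bay alone.
3. Engineer goes to the lab module with the chlorine cylinder.
4. Engineer goes back to the storage bay with the fuel sample.
5. Engineer goes to the lab module with the solvent jar.
6. Engineer goes back to the storage bay alone.
7. Engineer goes to the lab module with the catalyst vial.
8. Engineer goes back to the storage bay alone.
9. Engineer goes to the lab module with the ether can.
10. Engineer goes back to the storage bay alone.
11. Engineer goes to the lab module with the fuel sample.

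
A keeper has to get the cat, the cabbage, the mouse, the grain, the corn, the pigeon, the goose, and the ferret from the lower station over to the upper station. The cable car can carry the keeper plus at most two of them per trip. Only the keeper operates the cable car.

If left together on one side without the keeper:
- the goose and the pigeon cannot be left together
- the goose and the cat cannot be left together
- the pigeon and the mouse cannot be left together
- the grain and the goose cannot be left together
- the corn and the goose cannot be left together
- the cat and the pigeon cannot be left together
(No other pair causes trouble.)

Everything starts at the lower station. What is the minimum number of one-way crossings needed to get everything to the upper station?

Counting alone: the keeper can take at most 2 across per trip to the upper station, so moving all 8 needs at least 4 loaded trips out, with a return between consecutive ones — at least 7 crossings.
The safety rule pushes this higher. Following every safe sequence of crossings, the most of the 8 that can be at the upper station as the cable car arrives there on crossings 7, 9, 11 is 5, 6, 7 respectively — never all 8.
So no plan with fewer than 13 crossings exists, and this one achieves 13:
1. Keeper goes to the upper station with the goose and the pigeon.  [the lower station: the cabbage, the cat, the corn, the ferret, the grain, the mouse | the upper station: the goose, the pigeon]
2. Keeper goes back to the lower station with the pigeon.  [the lower station: the cabbage, the cat, the corn, the ferret, the grain, the mouse, the pigeon | the upper station: the goose]
3. Keeper goes to the upper station with the cat and the mouse.  [the lower station: the cabbage, the corn, the ferret, the grain, the pigeon | the upper station: the cat, the goose, the mouse]
4. Keeper goes back to the lower station with the cat.  [the lower station: the cabbage, the cat, the corn, the ferret, the grain, the pigeon | the upper station: the goose, the mouse]
5. Keeper goes to the upper station with the cabbage and the cat.  [the lower station: the corn, the ferret, the grain, the pigeon | the upper station: the cabbage, the cat, the goose, the mouse]
6. Keeper goes back to the lower station with the cat.  [the lower station: the cat, the corn, the ferret, the grain, the pigeon | the upper station: the cabbage, the goose, the mouse]
7. Keeper goes to the upper station with the cat and the grain.  [the lower station: the corn, the ferret, the pigeon | the upper station: the cabbage, the cat, the goose, the grain, the mouse]
8. Keeper goes back to the lower station with the goose.  [the lower station: the corn, the ferret, the goose, the pigeon | the upper station: the cabbage, the cat, the grain, the mouse]
9. Keeper goes to the upper station with the corn and the pigeon.  [the lower station: the ferret, the goose | the upper station: the cabbage, the cat, the corn, the grain, the mouse, the pigeon]
10. Keeper goes back to the lower station with the pigeon.  [the lower station: the ferret, the goose, the pigeon | the upper station: the cabbage, the cat, the corn, the grain, the mouse]
11. Keeper goes to the upper station with the ferret and the pigeon.  [the lower station: the goose | the upper station: the cabbage, the cat, the corn, the ferret, the grain, the mouse, the pigeon]
12. Keeper goes back to the lower station with the pigeon.  [the lower station: the goose, the pigeon | the upper station: the cabbage, the cat, the corn, the ferret, the grain, the mouse]
13. Keeper goes to the upper station with the goose and the pigeon.  [the lower station: — | the upper station: the cabbage, the cat, the corn, the ferret, the goose, the grain, the mouse, the pigeon]

13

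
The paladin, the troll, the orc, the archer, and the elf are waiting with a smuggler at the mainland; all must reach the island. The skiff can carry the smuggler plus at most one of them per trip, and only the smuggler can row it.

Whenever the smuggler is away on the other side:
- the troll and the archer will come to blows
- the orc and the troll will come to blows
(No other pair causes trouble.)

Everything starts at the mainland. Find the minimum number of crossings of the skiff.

Counting alone: the smuggler can take at most 1 across per trip to the island, so moving all 5 needs at least 5 loaded trips out, with a return between consecutive ones — at least 9 crossings.
The safety rule pushes this higher. Following every safe sequence of crossings, the most of the 5 that can be at the island as the skiff arrives there on crossing 9 is 4 — never all 5.
So no plan with fewer than 11 crossings exists, and this one achieves 11:
1. Smuggler goes to the island with the troll.  [the mainland: the archer, the elf, the orc, the paladin | the island: the troll]
2. Smuggler goes back to the mainland alone.  [the mainland: the archer, the elf, the orc, the paladin | the island: the troll]
3. Smuggler goes to the island with the paladin.  [the mainland: the archer, the elf, the orc | the island: the paladin, the troll]
4. Smuggler goes back to the mainland alone.  [the mainland: the archer, the elf, the orc | the island: the paladin, the troll]
5. Smuggler goes to the island with the orc.  [the mainland: the archer, the elf | the island: the orc, the paladin, the troll]
6. Smuggler goes back to the mainland with the troll.  [the mainland: the archer, the elf, the troll | the island: the orc, the paladin]
7. Smuggler goes to the island with the archer.  [the mainland: the elf, the troll | the island: the archer, the orc, the paladin]
8. Smuggler goes back to the mainland alone.  [the mainland: the elf, the troll | the island: the archer, the orc, the paladin]
9. Smuggler goes to the island with the elf.  [the mainland: the troll | the island: the archer, the elf, the orc, the paladin]
10. Smuggler goes back to the mainland alone.  [the mainland: the troll | the island: the archer, the elf, the orc, the paladin]
11. Smuggler goes to the island with the troll.  [the mainland: — | the island: the archer, the elf, the orc, the paladin, the troll]

11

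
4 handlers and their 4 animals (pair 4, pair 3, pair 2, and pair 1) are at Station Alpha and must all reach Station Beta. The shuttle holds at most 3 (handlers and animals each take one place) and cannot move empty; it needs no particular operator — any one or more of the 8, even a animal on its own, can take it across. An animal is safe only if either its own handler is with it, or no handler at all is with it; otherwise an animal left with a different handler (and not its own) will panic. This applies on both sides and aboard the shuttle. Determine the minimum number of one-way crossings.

Counting alone: each trip to Station Beta takes at most 3 across and each return brings at least 1 back, so after t trips out (and t−1 returns) at most 3t − (t−1) of the 8 are across; that first reaches 8 at t = 4, so at least 7 crossings are needed.
The safety rule pushes this higher. Following every safe sequence of crossings, the most of the 8 that can be at Station Beta as the shuttle arrives there on crossing 7 is 7 — never all 8.
So no plan with fewer than 9 crossings exists, and this one achieves 9:
1. animal 4 and handler 4 cross → Station Beta.
2. handler 4 crosses ← Station Alpha.
3. animal 3, handler 3, and handler 4 cross → Station Beta.
4. animal 4 and handler 4 cross ← Station Alpha.
5. handler 1, handler 2, and handler 4 cross → Station Beta.
6. animal 3 crosses ← Station Alpha.
7. animal 3 and animal 4 cross → Station Beta.
8. animal 4 crosses ← Station Alpha.
9. animal 1, animal 2, and animal 4 cross → Station Beta.

9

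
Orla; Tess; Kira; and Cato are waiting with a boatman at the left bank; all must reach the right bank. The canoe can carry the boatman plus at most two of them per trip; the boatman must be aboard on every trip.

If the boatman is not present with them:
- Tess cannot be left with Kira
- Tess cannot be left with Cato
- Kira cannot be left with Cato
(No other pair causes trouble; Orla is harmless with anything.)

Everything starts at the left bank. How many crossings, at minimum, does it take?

Counting alone: the boatman can take at most 2 across per trip to the right bank, so moving all 4 needs at least 2 loaded trips out, with a return between consecutive ones — at least 3 crossings.
The safety rule pushes this higher. Following every safe sequence of crossings, the most of the 4 that can be at the right bank as the canoe arrives there on crossing 3 is 3 — never all 4.
So no plan with fewer than 5 crossings exists, and this one achieves 5:
1. Boatman goes to the right bank with Kira and Tess.
2. Boatman goes back to the left bank with Tess.
3. Boatman goes to the right bank with Orla and Tess.
4. Boatman goes back to the left bank with Tess.
5. Boatman goes to the right bank with Cato and Tess.

5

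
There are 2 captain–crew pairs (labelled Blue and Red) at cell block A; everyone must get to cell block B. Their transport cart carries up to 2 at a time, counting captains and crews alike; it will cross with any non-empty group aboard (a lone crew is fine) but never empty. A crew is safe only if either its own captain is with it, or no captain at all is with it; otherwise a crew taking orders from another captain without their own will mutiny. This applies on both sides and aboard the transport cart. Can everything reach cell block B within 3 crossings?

Counting alone: each trip to cell block B takes at most 2 across and each return brings at least 1 back, so after t trips out (and t−1 returns) at most 2t − (t−1) of the 4 are across; that first reaches 4 at t = 3, so at least 5 crossings are needed.
Since 3 < 5, 3 crossings cannot be enough. (The shortest complete plan in fact takes 5:)
1. captain Blue and crew Blue cross → cell block B.
2. captain Blue crosses ← cell block A.
3. captain Blue and captain Red cross → cell block B.
4. captain Red crosses ← cell block A.
5. captain Red and crew Red cross → cell block B.

No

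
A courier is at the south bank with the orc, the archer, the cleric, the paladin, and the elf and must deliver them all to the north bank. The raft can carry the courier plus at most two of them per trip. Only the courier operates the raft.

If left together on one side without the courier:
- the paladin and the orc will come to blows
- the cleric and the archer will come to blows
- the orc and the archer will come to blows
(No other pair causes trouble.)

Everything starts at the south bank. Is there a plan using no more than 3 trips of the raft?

No

Counting alone: the courier can take at most 2 across per trip to the north bank, so moving all 5 needs at least 3 loaded trips out, with a return between consecutive ones — at least 5 crossings.
Since 3 < 5, 3 crossings cannot be enough. (The shortest complete plan in fact takes 5:)
1. Courier goes to the north bank with the archer and the orc.
2. Courier goes back to the south bank with the orc.
3. Courier goes to the north bank with the elf and the paladin.
4. Courier goes back to the south bank alone.
5. Courier goes to the north bank with the cleric and the orc.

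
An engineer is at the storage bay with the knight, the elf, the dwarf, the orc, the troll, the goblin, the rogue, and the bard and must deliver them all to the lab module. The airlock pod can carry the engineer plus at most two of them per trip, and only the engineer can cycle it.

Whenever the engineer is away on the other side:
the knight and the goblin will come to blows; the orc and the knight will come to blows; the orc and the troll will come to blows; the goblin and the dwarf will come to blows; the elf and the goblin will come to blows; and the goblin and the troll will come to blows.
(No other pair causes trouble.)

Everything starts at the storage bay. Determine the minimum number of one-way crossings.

9

Counting alone: the engineer can take at most 2 across per trip to the lab module, so moving all 8 needs at least 4 loaded trips out, with a return between consecutive ones — at least 7 crossings.
The safety rule pushes this higher. Following every safe sequence of crossings, the most of the 8 that can be at the lab module as the airlock pod arrives there on crossing 7 is 7 — never all 8.
So no plan with fewer than 9 crossings exists, and this one achieves 9:
1. Engineer goes to the lab module with the goblin and the orc.  [the storage bay: the bard, the dwarf, the elf, the knight, the rogue, the troll | the lab module: the goblin, the orc]
2. Engineer goes back to the storage bay alone.  [the storage bay: the bard, the dwarf, the elf, the knight, the rogue, the troll | the lab module: the goblin, the orc]
3. Engineer goes to the lab module with the elf and the knight.  [the storage bay: the bard, the dwarf, the rogue, the troll | the lab module: the elf, the goblin, the knight, the orc]
4. Engineer goes back to the storage bay with the goblin and the orc.  [the storage bay: the bard, the dwarf, the goblin, the orc, the rogue, the troll | the lab module: the elf, the knight]
5. Engineer goes to the lab module with the dwarf and the troll.  [the storage bay: the bard, the goblin, the orc, the rogue | the lab module: the dwarf, the elf, the knight, the troll]
6. Engineer goes back to the storage bay alone.  [the storage bay: the bard, the goblin, the orc, the rogue | the lab module: the dwarf, the elf, the knight, the troll]
7. Engineer goes to the lab module with the bard and the rogue.  [the storage bay: the goblin, the orc | the lab module: the bard, the dwarf, the elf, the knight, the rogue, the troll]
8. Engineer goes back to the storage bay alone.  [the storage bay: the goblin, the orc | the lab module: the bard, the dwarf, the elf, the knight, the rogue, the troll]
9. Engineer goes to the lab module with the goblin and the orc.  [the storage bay: — | the lab module: the bard, the dwarf, the elf, the goblin, the knight, the orc, the rogue, the troll]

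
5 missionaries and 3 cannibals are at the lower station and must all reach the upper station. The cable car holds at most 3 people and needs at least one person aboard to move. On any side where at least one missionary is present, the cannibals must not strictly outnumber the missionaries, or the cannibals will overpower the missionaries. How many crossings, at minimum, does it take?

Counting alone: each trip to the upper station takes at most 3 across and each return brings at least 1 back, so after t trips out (and t−1 returns) at most 3t − (t−1) of the 8 are across; that first reaches 8 at t = 4, so at least 7 crossings are needed.
The plan below uses exactly 7 crossings, so it is optimal:
1. 2 cannibals → the upper station.  (the lower station: 5M 1C; the upper station: 0M 2C)
2. 1 cannibal ← the lower station.  (the lower station: 5M 2C; the upper station: 0M 1C)
3. 2 missionaries and 1 cannibal → the upper station.  (the lower station: 3M 1C; the upper station: 2M 2C)
4. 1 cannibal ← the lower station.  (the lower station: 3M 2C; the upper station: 2M 1C)
5. 1 missionary and 2 cannibals → the upper station.  (the lower station: 2M 0C; the upper station: 3M 3C)
6. 1 cannibal ← the lower station.  (the lower station: 2M 1C; the upper station: 3M 2C)
7. 2 missionaries and 1 cannibal → the upper station.  (the lower station: 0M 0C; the upper station: 5M 3C)

7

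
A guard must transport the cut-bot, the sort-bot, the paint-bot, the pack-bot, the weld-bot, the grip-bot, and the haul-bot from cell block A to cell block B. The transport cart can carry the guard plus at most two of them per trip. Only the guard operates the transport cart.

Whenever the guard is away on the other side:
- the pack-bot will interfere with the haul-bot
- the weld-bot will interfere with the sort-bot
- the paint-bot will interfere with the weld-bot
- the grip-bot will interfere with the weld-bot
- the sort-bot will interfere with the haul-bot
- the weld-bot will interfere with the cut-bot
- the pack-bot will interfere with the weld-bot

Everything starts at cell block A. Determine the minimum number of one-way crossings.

Counting alone: the guard can take at most 2 across per trip to cell block B, so moving all 7 needs at least 4 loaded trips out, with a return between consecutive ones — at least 7 crossings.
The safety rule pushes this higher. Following every safe sequence of crossings, the most of the 7 that can be at cell block B as the transport cart arrives there on crossing 7 is 6 — never all 7.
So no plan with fewer than 9 crossings exists, and this one achieves 9:
1. Guard goes to cell block B with the haul-bot and the weld-bot.
2. Guard goes back to cell block A alone.
3. Guard goes to cell block B with the cut-bot and the sort-bot.
4. Guard goes back to cell block A with the haul-bot and the weld-bot.
5. Guard goes to cell block B with the pack-bot and the weld-bot.
6. Guard goes back to cell block A with the weld-bot.
7. Guard goes to cell block B with the grip-bot and the paint-bot.
8. Guard goes back to cell block A alone.
9. Guard goes to cell block B with the haul-bot and the weld-bot.

9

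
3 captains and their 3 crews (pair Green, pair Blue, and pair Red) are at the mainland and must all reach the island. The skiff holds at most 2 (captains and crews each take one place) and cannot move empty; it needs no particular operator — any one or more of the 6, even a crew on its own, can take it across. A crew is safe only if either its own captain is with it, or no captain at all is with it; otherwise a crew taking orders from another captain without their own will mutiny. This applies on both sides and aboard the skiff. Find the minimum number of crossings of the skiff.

Counting alone: each trip to the island takes at most 2 across and each return brings at least 1 back, so after t trips out (and t−1 returns) at most 2t − (t−1) of the 6 are across; that first reaches 6 at t = 5, so at least 9 crossings are needed.
The safety rule pushes this higher. Following every safe sequence of crossings, the most of the 6 that can be at the island as the skiff arrives there on crossing 9 is 5 — never all 6.
So no plan with fewer than 11 crossings exists, and this one achieves 11:
1. captain Green and crew Green cross → the island.
2. captain Green crosses ← the mainland.
3. crew Blue and crew Red cross → the island.
4. crew Green crosses ← the mainland.
5. captain Blue and captain Red cross → the island.
6. captain Blue and crew Blue cross ← the mainland.
7. captain Blue and captain Green cross → the island.
8. crew Red crosses ← the mainland.
9. crew Blue and crew Green cross → the island.
10. captain Red crosses ← the mainland.
11. captain Red and crew Red cross → the island.

11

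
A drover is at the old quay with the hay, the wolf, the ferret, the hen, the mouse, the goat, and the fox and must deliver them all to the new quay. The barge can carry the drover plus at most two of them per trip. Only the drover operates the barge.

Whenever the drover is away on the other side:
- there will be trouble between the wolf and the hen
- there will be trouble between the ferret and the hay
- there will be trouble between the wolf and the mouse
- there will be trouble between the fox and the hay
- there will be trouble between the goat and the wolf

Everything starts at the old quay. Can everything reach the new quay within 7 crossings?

No

Counting alone: the drover can take at most 2 across per trip to the new quay, so moving all 7 needs at least 4 loaded trips out, with a return between consecutive ones — at least 7 crossings.
The safety rule pushes this higher. Following every safe sequence of crossings, the most of the 7 that can be at the new quay as the barge arrives there on crossing 7 is 6 — never all 7.
So the move cannot be finished within 7 crossings. (The shortest complete plan takes 9:)
1. Drover goes to the new quay with the hay and the wolf.  [the old quay: the ferret, the fox, the goat, the hen, the mouse | the new quay: the hay, the wolf]
2. Drover goes back to the old quay alone.  [the old quay: the ferret, the fox, the goat, the hen, the mouse | the new quay: the hay, the wolf]
3. Drover goes to the new quay with the ferret.  [the old quay: the fox, the goat, the hen, the mouse | the new quay: the ferret, the hay, the wolf]
4. Drover goes back to the old quay with the hay.  [the old quay: the fox, the goat, the hay, the hen, the mouse | the new quay: the ferret, the wolf]
5. Drover goes to the new quay with the fox and the hen.  [the old quay: the goat, the hay, the mouse | the new quay: the ferret, the fox, the hen, the wolf]
6. Drover goes back to the old quay with the wolf.  [the old quay: the goat, the hay, the mouse, the wolf | the new quay: the ferret, the fox, the hen]
7. Drover goes to the new quay with the goat and the mouse.  [the old quay: the hay, the wolf | the new quay: the ferret, the fox, the goat, the hen, the mouse]
8. Drover goes back to the old quay alone.  [the old quay: the hay, the wolf | the new quay: the ferret, the fox, the goat, the hen, the mouse]
9. Drover goes to the new quay with the hay and the wolf.  [the old quay: — | the new quay: the ferret, the fox, the goat, the hay, the hen, the mouse, the wolf]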